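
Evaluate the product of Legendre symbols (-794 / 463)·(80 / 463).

-1

By multiplicativity, (-794·80 / 463) = (-794 / 463)·(80 / 463).
First factor (-794 / 463):
(-794 / 463)
  = -(794 / 463)    [463 ≡ 3 mod 4 ⇒ (-1 / 463) = -1]
  = -(331 / 463)    [794 ≡ 331 mod 463]
  = (463 / 331)    [QR: both ≡ 3 mod 4, sign flips]
  = (132 / 331)    [463 ≡ 132 mod 331]
  = (33 / 331)    [331 ≡ 3 mod 8 ⇒ (2 / 331)^2 = +1]
  = (331 / 33)    [QR: 33 ≡ 1 mod 4, sign kept]
  = (1 / 33)    [331 ≡ 1 mod 33]
  = 1    [(1 / 33) = 1]
Second factor (80 / 463):
(80 / 463)
  = (5 / 463)    [463 ≡ 7 mod 8 ⇒ (2 / 463)^4 = +1]
  = (463 / 5)    [QR: 5 ≡ 1 mod 4, sign kept]
  = (3 / 5)    [463 ≡ 3 mod 5]
  = (5 / 3)    [QR: 5 ≡ 1 mod 4, sign kept]
  = (2 / 3)    [5 ≡ 2 mod 3]
  = -(1 / 3)    [3 ≡ 3 mod 8 ⇒ (2 / 3) = -1]
  = -1    [(1 / 3) = 1]
Product: (1)·(-1) = -1.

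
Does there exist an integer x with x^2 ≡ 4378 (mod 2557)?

Reduce the numerator: 4378 ≡ 1821 (mod 2557), so (4378/2557) = (1821/2557).
1821 ≡ 1 (mod 4), so quadratic reciprocity gives (1821/2557) = (2557/1821). Reduce: 2557 ≡ 736 (mod 1821). Now have (736/1821).
Factor out 2: 736 = 2^5·23. Since 1821 ≡ 5 (mod 8), (2/1821) = -1, and (2/1821)^5 = -1. Now have -(23/1821).
1821 ≡ 1 (mod 4), so quadratic reciprocity gives (23/1821) = (1821/23). Reduce: 1821 ≡ 4 (mod 23). Now have -(4/23).
Factor out 2: 4 = 2^2. Since 23 ≡ 7 (mod 8), (2/23) = +1, and (2/23)^2 = +1. Now have -(1/23).
(1/23) = 1. Collecting the sign factors: -1.
The Legendre symbol is -1, so x^2 ≡ 4378 (mod 2557) has no solution.

no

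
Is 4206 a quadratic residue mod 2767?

Reduce the numerator: 4206 ≡ 1439 (mod 2767), so (4206/2767) = (1439/2767).
Both 1439 ≡ 3 and 2767 ≡ 3 (mod 4), so reciprocity gives (1439/2767) = -(2767/1439). Reduce: 2767 ≡ 1328 (mod 1439). Now have -(1328/1439).
Factor out 2: 1328 = 2^4·83. Since 1439 ≡ 7 (mod 8), (2/1439) = +1, and (2/1439)^4 = +1. Now have -(83/1439).
Both 83 ≡ 3 and 1439 ≡ 3 (mod 4), so reciprocity gives (83/1439) = -(1439/83). Reduce: 1439 ≡ 28 (mod 83). Now have (28/83).
Factor out 2: 28 = 2^2·7. Since 83 ≡ 3 (mod 8), (2/83) = -1, and (2/83)^2 = +1. Now have (7/83).
Both 7 ≡ 3 and 83 ≡ 3 (mod 4), so reciprocity gives (7/83) = -(83/7). Reduce: 83 ≡ 6 (mod 7). Now have -(6/7).
Factor out 2: 6 = 2·3. Since 7 ≡ 7 (mod 8), (2/7) = +1. Now have -(3/7).
Both 3 ≡ 3 and 7 ≡ 3 (mod 4), so reciprocity gives (3/7) = -(7/3). Reduce: 7 ≡ 1 (mod 3). Now have (1/3).
(1/3) = 1. Collecting the sign factors: 1.
The Legendre symbol is 1, so x^2 ≡ 4206 (mod 2767) has solution.

yes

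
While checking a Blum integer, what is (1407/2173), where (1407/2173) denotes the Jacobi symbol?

-1

(1407/2173)
  = (2173/1407)    [QR: 2173 ≡ 1 mod 4, sign kept]
  = (766/1407)    [2173 ≡ 766 mod 1407]
  = (383/1407)    [1407 ≡ 7 mod 8 ⇒ (2/1407) = +1]
  = -(1407/383)    [QR: both ≡ 3 mod 4, sign flips]
  = -(258/383)    [1407 ≡ 258 mod 383]
  = -(129/383)    [383 ≡ 7 mod 8 ⇒ (2/383) = +1]
  = -(383/129)    [QR: 129 ≡ 1 mod 4, sign kept]
  = -(125/129)    [383 ≡ 125 mod 129]
  = -(129/125)    [QR: 125 ≡ 1 mod 4, sign kept]
  = -(4/125)    [129 ≡ 4 mod 125]
  = -(1/125)    [125 ≡ 5 mod 8 ⇒ (2/125)^2 = +1]
  = -1    [(1/125) = 1]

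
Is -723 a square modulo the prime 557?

no

(-723/557)
  = (391/557)    [-723 ≡ 391 mod 557]
  = (557/391)    [QR: 557 ≡ 1 mod 4, sign kept]
  = (166/391)    [557 ≡ 166 mod 391]
  = (83/391)    [391 ≡ 7 mod 8 ⇒ (2/391) = +1]
  = -(391/83)    [QR: both ≡ 3 mod 4, sign flips]
  = -(59/83)    [391 ≡ 59 mod 83]
  = (83/59)    [QR: both ≡ 3 mod 4, sign flips]
  = (24/59)    [83 ≡ 24 mod 59]
  = -(3/59)    [59 ≡ 3 mod 8 ⇒ (2/59)^3 = -1]
  = (59/3)    [QR: both ≡ 3 mod 4, sign flips]
  = (2/3)    [59 ≡ 2 mod 3]
  = -(1/3)    [3 ≡ 3 mod 8 ⇒ (2/3) = -1]
  = -1    [(1/3) = 1]
The Legendre symbol is -1, so x^2 ≡ -723 (mod 557) has no solution.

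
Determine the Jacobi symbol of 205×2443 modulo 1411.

1

By multiplicativity, (205·2443/1411) = (205/1411)·(2443/1411).
First factor (205/1411):
205 ≡ 1 (mod 4), so quadratic reciprocity gives (205/1411) = (1411/205). Reduce: 1411 ≡ 181 (mod 205). Now have (181/205).
181 ≡ 1 (mod 4), so quadratic reciprocity gives (181/205) = (205/181). Reduce: 205 ≡ 24 (mod 181). Now have (24/181).
Factor out 2: 24 = 2^3·3. Since 181 ≡ 5 (mod 8), (2/181) = -1, and (2/181)^3 = -1. Now have -(3/181).
181 ≡ 1 (mod 4), so quadratic reciprocity gives (3/181) = (181/3). Reduce: 181 ≡ 1 (mod 3). Now have -(1/3).
(1/3) = 1. Collecting the sign factors: -1.
Second factor (2443/1411):
Reduce the numerator: 2443 ≡ 1032 (mod 1411), so (2443/1411) = (1032/1411).
Factor out 2: 1032 = 2^3·129. Since 1411 ≡ 3 (mod 8), (2/1411) = -1, and (2/1411)^3 = -1. Now have -(129/1411).
129 ≡ 1 (mod 4), so quadratic reciprocity gives (129/1411) = (1411/129). Reduce: 1411 ≡ 121 (mod 129). Now have -(121/129).
121 ≡ 1 (mod 4), so quadratic reciprocity gives (121/129) = (129/121). Reduce: 129 ≡ 8 (mod 121). Now have -(8/121).
Factor out 2: 8 = 2^3. Since 121 ≡ 1 (mod 8), (2/121) = +1, and (2/121)^3 = +1. Now have -(1/121).
(1/121) = 1. Collecting the sign factors: -1.
Product: (-1)·(-1) = 1.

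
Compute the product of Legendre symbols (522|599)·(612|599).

By multiplicativity, (522·612|599) = (522|599)·(612|599).
First factor (522|599):
(522|599)
  = (261|599)    [599 ≡ 7 mod 8 ⇒ (2|599) = +1]
  = (599|261)    [QR: 261 ≡ 1 mod 4, sign kept]
  = (77|261)    [599 ≡ 77 mod 261]
  = (261|77)    [QR: 77 ≡ 1 mod 4, sign kept]
  = (30|77)    [261 ≡ 30 mod 77]
  = -(15|77)    [77 ≡ 5 mod 8 ⇒ (2|77) = -1]
  = -(77|15)    [QR: 77 ≡ 1 mod 4, sign kept]
  = -(2|15)    [77 ≡ 2 mod 15]
  = -(1|15)    [15 ≡ 7 mod 8 ⇒ (2|15) = +1]
  = -1    [(1|15) = 1]
Second factor (612|599):
(612|599)
  = (13|599)    [612 ≡ 13 mod 599]
  = (599|13)    [QR: 13 ≡ 1 mod 4, sign kept]
  = (1|13)    [599 ≡ 1 mod 13]
  = 1    [(1|13) = 1]
Product: (-1)·(1) = -1.

-1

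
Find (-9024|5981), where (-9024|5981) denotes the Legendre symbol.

Reduce the numerator: -9024 ≡ 2938 (mod 5981), so (-9024|5981) = (2938|5981).
Factor out 2: 2938 = 2·1469. Since 5981 ≡ 5 (mod 8), (2|5981) = -1. Now have -(1469|5981).
1469 ≡ 1 (mod 4), so quadratic reciprocity gives (1469|5981) = (5981|1469). Reduce: 5981 ≡ 105 (mod 1469). Now have -(105|1469).
105 ≡ 1 (mod 4), so quadratic reciprocity gives (105|1469) = (1469|105). Reduce: 1469 ≡ 104 (mod 105). Now have -(104|105).
Factor out 2: 104 = 2^3·13. Since 105 ≡ 1 (mod 8), (2|105) = +1, and (2|105)^3 = +1. Now have -(13|105).
13 ≡ 1 (mod 4), so quadratic reciprocity gives (13|105) = (105|13). Reduce: 105 ≡ 1 (mod 13). Now have -(1|13).
(1|13) = 1. Collecting the sign factors: -1.

-1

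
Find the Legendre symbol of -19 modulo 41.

-1

(-19/41)
  = (19/41)    [41 ≡ 1 mod 4 ⇒ (-1/41) = +1]
  = (41/19)    [QR: 41 ≡ 1 mod 4, sign kept]
  = (3/19)    [41 ≡ 3 mod 19]
  = -(19/3)    [QR: both ≡ 3 mod 4, sign flips]
  = -(1/3)    [19 ≡ 1 mod 3]
  = -1    [(1/3) = 1]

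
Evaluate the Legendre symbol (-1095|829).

-1

(-1095|829)
  = (563|829)    [-1095 ≡ 563 mod 829]
  = (829|563)    [QR: 829 ≡ 1 mod 4, sign kept]
  = (266|563)    [829 ≡ 266 mod 563]
  = -(133|563)    [563 ≡ 3 mod 8 ⇒ (2|563) = -1]
  = -(563|133)    [QR: 133 ≡ 1 mod 4, sign kept]
  = -(31|133)    [563 ≡ 31 mod 133]
  = -(133|31)    [QR: 133 ≡ 1 mod 4, sign kept]
  = -(9|31)    [133 ≡ 9 mod 31]
  = -(31|9)    [QR: 9 ≡ 1 mod 4, sign kept]
  = -(4|9)    [31 ≡ 4 mod 9]
  = -(1|9)    [9 ≡ 1 mod 8 ⇒ (2|9)^2 = +1]
  = -1    [(1|9) = 1]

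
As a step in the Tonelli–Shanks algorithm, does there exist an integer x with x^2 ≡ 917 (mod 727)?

Reduce the numerator: 917 ≡ 190 (mod 727), so (917/727) = (190/727).
Factor out 2: 190 = 2·95. Since 727 ≡ 7 (mod 8), (2/727) = +1. Now have (95/727).
Both 95 ≡ 3 and 727 ≡ 3 (mod 4), so reciprocity gives (95/727) = -(727/95). Reduce: 727 ≡ 62 (mod 95). Now have -(62/95).
Factor out 2: 62 = 2·31. Since 95 ≡ 7 (mod 8), (2/95) = +1. Now have -(31/95).
Both 31 ≡ 3 and 95 ≡ 3 (mod 4), so reciprocity gives (31/95) = -(95/31). Reduce: 95 ≡ 2 (mod 31). Now have (2/31).
Factor out 2: 2 = 2. Since 31 ≡ 7 (mod 8), (2/31) = +1. Now have (1/31).
(1/31) = 1. Collecting the sign factors: 1.
(917/727) = 1, and 727 is prime, so 917 is a quadratic residue mod 727.

yes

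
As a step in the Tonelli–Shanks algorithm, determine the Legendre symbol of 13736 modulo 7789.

(13736|7789)
  = (5947|7789)    [13736 ≡ 5947 mod 7789]
  = (7789|5947)    [QR: 7789 ≡ 1 mod 4, sign kept]
  = (1842|5947)    [7789 ≡ 1842 mod 5947]
  = -(921|5947)    [5947 ≡ 3 mod 8 ⇒ (2|5947) = -1]
  = -(5947|921)    [QR: 921 ≡ 1 mod 4, sign kept]
  = -(421|921)    [5947 ≡ 421 mod 921]
  = -(921|421)    [QR: 421 ≡ 1 mod 4, sign kept]
  = -(79|421)    [921 ≡ 79 mod 421]
  = -(421|79)    [QR: 421 ≡ 1 mod 4, sign kept]
  = -(26|79)    [421 ≡ 26 mod 79]
  = -(13|79)    [79 ≡ 7 mod 8 ⇒ (2|79) = +1]
  = -(79|13)    [QR: 13 ≡ 1 mod 4, sign kept]
  = -(1|13)    [79 ≡ 1 mod 13]
  = -1    [(1|13) = 1]

-1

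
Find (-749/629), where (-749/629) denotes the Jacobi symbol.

(-749/629)
  = (749/629)    [629 ≡ 1 mod 4 ⇒ (-1/629) = +1]
  = (120/629)    [749 ≡ 120 mod 629]
  = -(15/629)    [629 ≡ 5 mod 8 ⇒ (2/629)^3 = -1]
  = -(629/15)    [QR: 629 ≡ 1 mod 4, sign kept]
  = -(14/15)    [629 ≡ 14 mod 15]
  = -(7/15)    [15 ≡ 7 mod 8 ⇒ (2/15) = +1]
  = (15/7)    [QR: both ≡ 3 mod 4, sign flips]
  = (1/7)    [15 ≡ 1 mod 7]
  = 1    [(1/7) = 1]

1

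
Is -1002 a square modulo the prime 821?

no

Pull out -1: (-1002/821) = (-1/821)·(1002/821). Since 821 ≡ 1 (mod 4), (-1/821) = +1. Now have (1002/821).
Reduce the numerator: 1002 ≡ 181 (mod 821), so (1002/821) = (181/821).
181 ≡ 1 (mod 4), so quadratic reciprocity gives (181/821) = (821/181). Reduce: 821 ≡ 97 (mod 181). Now have (97/181).
97 ≡ 1 (mod 4), so quadratic reciprocity gives (97/181) = (181/97). Reduce: 181 ≡ 84 (mod 97). Now have (84/97).
Factor out 2: 84 = 2^2·21. Since 97 ≡ 1 (mod 8), (2/97) = +1, and (2/97)^2 = +1. Now have (21/97).
21 ≡ 1 (mod 4), so quadratic reciprocity gives (21/97) = (97/21). Reduce: 97 ≡ 13 (mod 21). Now have (13/21).
13 ≡ 1 (mod 4), so quadratic reciprocity gives (13/21) = (21/13). Reduce: 21 ≡ 8 (mod 13). Now have (8/13).
Factor out 2: 8 = 2^3. Since 13 ≡ 5 (mod 8), (2/13) = -1, and (2/13)^3 = -1. Now have -(1/13).
(1/13) = 1. Collecting the sign factors: -1.
(-1002/821) = -1, and 821 is prime, so -1002 is not a quadratic residue mod 821.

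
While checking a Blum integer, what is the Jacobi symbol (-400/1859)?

(-400/1859)
  = (1459/1859)    [-400 ≡ 1459 mod 1859]
  = -(1859/1459)    [QR: both ≡ 3 mod 4, sign flips]
  = -(400/1459)    [1859 ≡ 400 mod 1459]
  = -(25/1459)    [1459 ≡ 3 mod 8 ⇒ (2/1459)^4 = +1]
  = -(1459/25)    [QR: 25 ≡ 1 mod 4, sign kept]
  = -(9/25)    [1459 ≡ 9 mod 25]
  = -(25/9)    [QR: 9 ≡ 1 mod 4, sign kept]
  = -(7/9)    [25 ≡ 7 mod 9]
  = -(9/7)    [QR: 9 ≡ 1 mod 4, sign kept]
  = -(2/7)    [9 ≡ 2 mod 7]
  = -(1/7)    [7 ≡ 7 mod 8 ⇒ (2/7) = +1]
  = -1    [(1/7) = 1]

-1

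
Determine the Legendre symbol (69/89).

69 ≡ 1 (mod 4), so quadratic reciprocity gives (69/89) = (89/69). Reduce: 89 ≡ 20 (mod 69). Now have (20/69).
Factor out 2: 20 = 2^2·5. Since 69 ≡ 5 (mod 8), (2/69) = -1, and (2/69)^2 = +1. Now have (5/69).
5 ≡ 1 (mod 4), so quadratic reciprocity gives (5/69) = (69/5). Reduce: 69 ≡ 4 (mod 5). Now have (4/5).
Factor out 2: 4 = 2^2. Since 5 ≡ 5 (mod 8), (2/5) = -1, and (2/5)^2 = +1. Now have (1/5).
(1/5) = 1. Collecting the sign factors: 1.

1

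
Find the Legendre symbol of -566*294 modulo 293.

-1

By multiplicativity, (-566·294/293) = (-566/293)·(294/293).
First factor (-566/293):
(-566/293)
  = (566/293)    [293 ≡ 1 mod 4 ⇒ (-1/293) = +1]
  = (273/293)    [566 ≡ 273 mod 293]
  = (293/273)    [QR: 273 ≡ 1 mod 4, sign kept]
  = (20/273)    [293 ≡ 20 mod 273]
  = (5/273)    [273 ≡ 1 mod 8 ⇒ (2/273)^2 = +1]
  = (273/5)    [QR: 5 ≡ 1 mod 4, sign kept]
  = (3/5)    [273 ≡ 3 mod 5]
  = (5/3)    [QR: 5 ≡ 1 mod 4, sign kept]
  = (2/3)    [5 ≡ 2 mod 3]
  = -(1/3)    [3 ≡ 3 mod 8 ⇒ (2/3) = -1]
  = -1    [(1/3) = 1]
Second factor (294/293):
(294/293)
  = (1/293)    [294 ≡ 1 mod 293]
  = 1    [(1/293) = 1]
Product: (-1)·(1) = -1.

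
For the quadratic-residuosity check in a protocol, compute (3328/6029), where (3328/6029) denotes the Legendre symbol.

1

(3328/6029)
  = (13/6029)    [6029 ≡ 5 mod 8 ⇒ (2/6029)^8 = +1]
  = (6029/13)    [QR: 13 ≡ 1 mod 4, sign kept]
  = (10/13)    [6029 ≡ 10 mod 13]
  = -(5/13)    [13 ≡ 5 mod 8 ⇒ (2/13) = -1]
  = -(13/5)    [QR: 5 ≡ 1 mod 4, sign kept]
  = -(3/5)    [13 ≡ 3 mod 5]
  = -(5/3)    [QR: 5 ≡ 1 mod 4, sign kept]
  = -(2/3)    [5 ≡ 2 mod 3]
  = (1/3)    [3 ≡ 3 mod 8 ⇒ (2/3) = -1]
  = 1    [(1/3) = 1]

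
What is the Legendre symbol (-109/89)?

1

(-109/89)
  = (69/89)    [-109 ≡ 69 mod 89]
  = (89/69)    [QR: 69 ≡ 1 mod 4, sign kept]
  = (20/69)    [89 ≡ 20 mod 69]
  = (5/69)    [69 ≡ 5 mod 8 ⇒ (2/69)^2 = +1]
  = (69/5)    [QR: 5 ≡ 1 mod 4, sign kept]
  = (4/5)    [69 ≡ 4 mod 5]
  = (1/5)    [5 ≡ 5 mod 8 ⇒ (2/5)^2 = +1]
  = 1    [(1/5) = 1]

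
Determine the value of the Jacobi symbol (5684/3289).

Reduce the numerator: 5684 ≡ 2395 (mod 3289), so (5684/3289) = (2395/3289).
3289 ≡ 1 (mod 4), so quadratic reciprocity gives (2395/3289) = (3289/2395). Reduce: 3289 ≡ 894 (mod 2395). Now have (894/2395).
Factor out 2: 894 = 2·447. Since 2395 ≡ 3 (mod 8), (2/2395) = -1. Now have -(447/2395).
Both 447 ≡ 3 and 2395 ≡ 3 (mod 4), so reciprocity gives (447/2395) = -(2395/447). Reduce: 2395 ≡ 160 (mod 447). Now have (160/447).
Factor out 2: 160 = 2^5·5. Since 447 ≡ 7 (mod 8), (2/447) = +1, and (2/447)^5 = +1. Now have (5/447).
5 ≡ 1 (mod 4), so quadratic reciprocity gives (5/447) = (447/5). Reduce: 447 ≡ 2 (mod 5). Now have (2/5).
Factor out 2: 2 = 2. Since 5 ≡ 5 (mod 8), (2/5) = -1. Now have -(1/5).
(1/5) = 1. Collecting the sign factors: -1.

-1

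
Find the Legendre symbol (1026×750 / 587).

By multiplicativity, (1026·750 / 587) = (1026 / 587)·(750 / 587).
First factor (1026 / 587):
(1026 / 587)
  = (439 / 587)    [1026 ≡ 439 mod 587]
  = -(587 / 439)    [QR: both ≡ 3 mod 4, sign flips]
  = -(148 / 439)    [587 ≡ 148 mod 439]
  = -(37 / 439)    [439 ≡ 7 mod 8 ⇒ (2 / 439)^2 = +1]
  = -(439 / 37)    [QR: 37 ≡ 1 mod 4, sign kept]
  = -(32 / 37)    [439 ≡ 32 mod 37]
  = (1 / 37)    [37 ≡ 5 mod 8 ⇒ (2 / 37)^5 = -1]
  = 1    [(1 / 37) = 1]
Second factor (750 / 587):
(750 / 587)
  = (163 / 587)    [750 ≡ 163 mod 587]
  = -(587 / 163)    [QR: both ≡ 3 mod 4, sign flips]
  = -(98 / 163)    [587 ≡ 98 mod 163]
  = (49 / 163)    [163 ≡ 3 mod 8 ⇒ (2 / 163) = -1]
  = (163 / 49)    [QR: 49 ≡ 1 mod 4, sign kept]
  = (16 / 49)    [163 ≡ 16 mod 49]
  = (1 / 49)    [49 ≡ 1 mod 8 ⇒ (2 / 49)^4 = +1]
  = 1    [(1 / 49) = 1]
Product: (1)·(1) = 1.

1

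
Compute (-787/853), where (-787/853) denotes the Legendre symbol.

(-787/853)
  = (787/853)    [853 ≡ 1 mod 4 ⇒ (-1/853) = +1]
  = (853/787)    [QR: 853 ≡ 1 mod 4, sign kept]
  = (66/787)    [853 ≡ 66 mod 787]
  = -(33/787)    [787 ≡ 3 mod 8 ⇒ (2/787) = -1]
  = -(787/33)    [QR: 33 ≡ 1 mod 4, sign kept]
  = -(28/33)    [787 ≡ 28 mod 33]
  = -(7/33)    [33 ≡ 1 mod 8 ⇒ (2/33)^2 = +1]
  = -(33/7)    [QR: 33 ≡ 1 mod 4, sign kept]
  = -(5/7)    [33 ≡ 5 mod 7]
  = -(7/5)    [QR: 5 ≡ 1 mod 4, sign kept]
  = -(2/5)    [7 ≡ 2 mod 5]
  = (1/5)    [5 ≡ 5 mod 8 ⇒ (2/5) = -1]
  = 1    [(1/5) = 1]

1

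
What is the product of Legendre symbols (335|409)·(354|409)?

By multiplicativity, (335·354|409) = (335|409)·(354|409).
First factor (335|409):
409 ≡ 1 (mod 4), so quadratic reciprocity gives (335|409) = (409|335). Reduce: 409 ≡ 74 (mod 335). Now have (74|335).
Factor out 2: 74 = 2·37. Since 335 ≡ 7 (mod 8), (2|335) = +1. Now have (37|335).
37 ≡ 1 (mod 4), so quadratic reciprocity gives (37|335) = (335|37). Reduce: 335 ≡ 2 (mod 37). Now have (2|37).
Factor out 2: 2 = 2. Since 37 ≡ 5 (mod 8), (2|37) = -1. Now have -(1|37).
(1|37) = 1. Collecting the sign factors: -1.
Second factor (354|409):
Factor out 2: 354 = 2·177. Since 409 ≡ 1 (mod 8), (2|409) = +1. Now have (177|409).
177 ≡ 1 (mod 4), so quadratic reciprocity gives (177|409) = (409|177). Reduce: 409 ≡ 55 (mod 177). Now have (55|177).
177 ≡ 1 (mod 4), so quadratic reciprocity gives (55|177) = (177|55). Reduce: 177 ≡ 12 (mod 55). Now have (12|55).
Factor out 2: 12 = 2^2·3. Since 55 ≡ 7 (mod 8), (2|55) = +1, and (2|55)^2 = +1. Now have (3|55).
Both 3 ≡ 3 and 55 ≡ 3 (mod 4), so reciprocity gives (3|55) = -(55|3). Reduce: 55 ≡ 1 (mod 3). Now have -(1|3).
(1|3) = 1. Collecting the sign factors: -1.
Product: (-1)·(-1) = 1.

1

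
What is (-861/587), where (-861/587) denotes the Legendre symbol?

Reduce the numerator: -861 ≡ 313 (mod 587), so (-861/587) = (313/587).
313 ≡ 1 (mod 4), so quadratic reciprocity gives (313/587) = (587/313). Reduce: 587 ≡ 274 (mod 313). Now have (274/313).
Factor out 2: 274 = 2·137. Since 313 ≡ 1 (mod 8), (2/313) = +1. Now have (137/313).
137 ≡ 1 (mod 4), so quadratic reciprocity gives (137/313) = (313/137). Reduce: 313 ≡ 39 (mod 137). Now have (39/137).
137 ≡ 1 (mod 4), so quadratic reciprocity gives (39/137) = (137/39). Reduce: 137 ≡ 20 (mod 39). Now have (20/39).
Factor out 2: 20 = 2^2·5. Since 39 ≡ 7 (mod 8), (2/39) = +1, and (2/39)^2 = +1. Now have (5/39).
5 ≡ 1 (mod 4), so quadratic reciprocity gives (5/39) = (39/5). Reduce: 39 ≡ 4 (mod 5). Now have (4/5).
Factor out 2: 4 = 2^2. Since 5 ≡ 5 (mod 8), (2/5) = -1, and (2/5)^2 = +1. Now have (1/5).
(1/5) = 1. Collecting the sign factors: 1.

1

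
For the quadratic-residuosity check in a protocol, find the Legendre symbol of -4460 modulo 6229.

(-4460/6229)
  = (1769/6229)    [-4460 ≡ 1769 mod 6229]
  = (6229/1769)    [QR: 1769 ≡ 1 mod 4, sign kept]
  = (922/1769)    [6229 ≡ 922 mod 1769]
  = (461/1769)    [1769 ≡ 1 mod 8 ⇒ (2/1769) = +1]
  = (1769/461)    [QR: 461 ≡ 1 mod 4, sign kept]
  = (386/461)    [1769 ≡ 386 mod 461]
  = -(193/461)    [461 ≡ 5 mod 8 ⇒ (2/461) = -1]
  = -(461/193)    [QR: 193 ≡ 1 mod 4, sign kept]
  = -(75/193)    [461 ≡ 75 mod 193]
  = -(193/75)    [QR: 193 ≡ 1 mod 4, sign kept]
  = -(43/75)    [193 ≡ 43 mod 75]
  = (75/43)    [QR: both ≡ 3 mod 4, sign flips]
  = (32/43)    [75 ≡ 32 mod 43]
  = -(1/43)    [43 ≡ 3 mod 8 ⇒ (2/43)^5 = -1]
  = -1    [(1/43) = 1]

-1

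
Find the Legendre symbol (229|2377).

229 ≡ 1 (mod 4), so quadratic reciprocity gives (229|2377) = (2377|229). Reduce: 2377 ≡ 87 (mod 229). Now have (87|229).
229 ≡ 1 (mod 4), so quadratic reciprocity gives (87|229) = (229|87). Reduce: 229 ≡ 55 (mod 87). Now have (55|87).
Both 55 ≡ 3 and 87 ≡ 3 (mod 4), so reciprocity gives (55|87) = -(87|55). Reduce: 87 ≡ 32 (mod 55). Now have -(32|55).
Factor out 2: 32 = 2^5. Since 55 ≡ 7 (mod 8), (2|55) = +1, and (2|55)^5 = +1. Now have -(1|55).
(1|55) = 1. Collecting the sign factors: -1.

-1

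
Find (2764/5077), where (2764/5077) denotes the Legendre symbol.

(2764/5077)
  = (691/5077)    [5077 ≡ 5 mod 8 ⇒ (2/5077)^2 = +1]
  = (5077/691)    [QR: 5077 ≡ 1 mod 4, sign kept]
  = (240/691)    [5077 ≡ 240 mod 691]
  = (15/691)    [691 ≡ 3 mod 8 ⇒ (2/691)^4 = +1]
  = -(691/15)    [QR: both ≡ 3 mod 4, sign flips]
  = -(1/15)    [691 ≡ 1 mod 15]
  = -1    [(1/15) = 1]

-1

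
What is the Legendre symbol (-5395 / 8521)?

Pull out -1: (-5395 / 8521) = (-1 / 8521)·(5395 / 8521). Since 8521 ≡ 1 (mod 4), (-1 / 8521) = +1. Now have (5395 / 8521).
8521 ≡ 1 (mod 4), so quadratic reciprocity gives (5395 / 8521) = (8521 / 5395). Reduce: 8521 ≡ 3126 (mod 5395). Now have (3126 / 5395).
Factor out 2: 3126 = 2·1563. Since 5395 ≡ 3 (mod 8), (2 / 5395) = -1. Now have -(1563 / 5395).
Both 1563 ≡ 3 and 5395 ≡ 3 (mod 4), so reciprocity gives (1563 / 5395) = -(5395 / 1563). Reduce: 5395 ≡ 706 (mod 1563). Now have (706 / 1563).
Factor out 2: 706 = 2·353. Since 1563 ≡ 3 (mod 8), (2 / 1563) = -1. Now have -(353 / 1563).
353 ≡ 1 (mod 4), so quadratic reciprocity gives (353 / 1563) = (1563 / 353). Reduce: 1563 ≡ 151 (mod 353). Now have -(151 / 353).
353 ≡ 1 (mod 4), so quadratic reciprocity gives (151 / 353) = (353 / 151). Reduce: 353 ≡ 51 (mod 151). Now have -(51 / 151).
Both 51 ≡ 3 and 151 ≡ 3 (mod 4), so reciprocity gives (51 / 151) = -(151 / 51). Reduce: 151 ≡ 49 (mod 51). Now have (49 / 51).
49 ≡ 1 (mod 4), so quadratic reciprocity gives (49 / 51) = (51 / 49). Reduce: 51 ≡ 2 (mod 49). Now have (2 / 49).
Factor out 2: 2 = 2. Since 49 ≡ 1 (mod 8), (2 / 49) = +1. Now have (1 / 49).
(1 / 49) = 1. Collecting the sign factors: 1.

1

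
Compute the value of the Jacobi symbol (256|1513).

1

(256|1513)
  = (1|1513)    [1513 ≡ 1 mod 8 ⇒ (2|1513)^8 = +1]
  = 1    [(1|1513) = 1]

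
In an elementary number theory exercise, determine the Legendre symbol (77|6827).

-1

77 ≡ 1 (mod 4), so quadratic reciprocity gives (77|6827) = (6827|77). Reduce: 6827 ≡ 51 (mod 77). Now have (51|77).
77 ≡ 1 (mod 4), so quadratic reciprocity gives (51|77) = (77|51). Reduce: 77 ≡ 26 (mod 51). Now have (26|51).
Factor out 2: 26 = 2·13. Since 51 ≡ 3 (mod 8), (2|51) = -1. Now have -(13|51).
13 ≡ 1 (mod 4), so quadratic reciprocity gives (13|51) = (51|13). Reduce: 51 ≡ 12 (mod 13). Now have -(12|13).
Factor out 2: 12 = 2^2·3. Since 13 ≡ 5 (mod 8), (2|13) = -1, and (2|13)^2 = +1. Now have -(3|13).
13 ≡ 1 (mod 4), so quadratic reciprocity gives (3|13) = (13|3). Reduce: 13 ≡ 1 (mod 3). Now have -(1|3).
(1|3) = 1. Collecting the sign factors: -1.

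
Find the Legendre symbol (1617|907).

Reduce the numerator: 1617 ≡ 710 (mod 907), so (1617|907) = (710|907).
Factor out 2: 710 = 2·355. Since 907 ≡ 3 (mod 8), (2|907) = -1. Now have -(355|907).
Both 355 ≡ 3 and 907 ≡ 3 (mod 4), so reciprocity gives (355|907) = -(907|355). Reduce: 907 ≡ 197 (mod 355). Now have (197|355).
197 ≡ 1 (mod 4), so quadratic reciprocity gives (197|355) = (355|197). Reduce: 355 ≡ 158 (mod 197). Now have (158|197).
Factor out 2: 158 = 2·79. Since 197 ≡ 5 (mod 8), (2|197) = -1. Now have -(79|197).
197 ≡ 1 (mod 4), so quadratic reciprocity gives (79|197) = (197|79). Reduce: 197 ≡ 39 (mod 79). Now have -(39|79).
Both 39 ≡ 3 and 79 ≡ 3 (mod 4), so reciprocity gives (39|79) = -(79|39). Reduce: 79 ≡ 1 (mod 39). Now have (1|39).
(1|39) = 1. Collecting the sign factors: 1.

1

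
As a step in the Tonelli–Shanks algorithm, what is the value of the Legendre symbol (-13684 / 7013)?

Reduce the numerator: -13684 ≡ 342 (mod 7013), so (-13684 / 7013) = (342 / 7013).
Factor out 2: 342 = 2·171. Since 7013 ≡ 5 (mod 8), (2 / 7013) = -1. Now have -(171 / 7013).
7013 ≡ 1 (mod 4), so quadratic reciprocity gives (171 / 7013) = (7013 / 171). Reduce: 7013 ≡ 2 (mod 171). Now have -(2 / 171).
Factor out 2: 2 = 2. Since 171 ≡ 3 (mod 8), (2 / 171) = -1. Now have (1 / 171).
(1 / 171) = 1. Collecting the sign factors: 1.

1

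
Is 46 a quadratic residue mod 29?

no

Reduce the numerator: 46 ≡ 17 (mod 29), so (46/29) = (17/29).
17 ≡ 1 (mod 4), so quadratic reciprocity gives (17/29) = (29/17). Reduce: 29 ≡ 12 (mod 17). Now have (12/17).
Factor out 2: 12 = 2^2·3. Since 17 ≡ 1 (mod 8), (2/17) = +1, and (2/17)^2 = +1. Now have (3/17).
17 ≡ 1 (mod 4), so quadratic reciprocity gives (3/17) = (17/3). Reduce: 17 ≡ 2 (mod 3). Now have (2/3).
Factor out 2: 2 = 2. Since 3 ≡ 3 (mod 8), (2/3) = -1. Now have -(1/3).
(1/3) = 1. Collecting the sign factors: -1.
The Legendre symbol is -1, so x^2 ≡ 46 (mod 29) has no solution.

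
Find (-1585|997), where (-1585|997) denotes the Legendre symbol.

(-1585|997)
  = (1585|997)    [997 ≡ 1 mod 4 ⇒ (-1|997) = +1]
  = (588|997)    [1585 ≡ 588 mod 997]
  = (147|997)    [997 ≡ 5 mod 8 ⇒ (2|997)^2 = +1]
  = (997|147)    [QR: 997 ≡ 1 mod 4, sign kept]
  = (115|147)    [997 ≡ 115 mod 147]
  = -(147|115)    [QR: both ≡ 3 mod 4, sign flips]
  = -(32|115)    [147 ≡ 32 mod 115]
  = (1|115)    [115 ≡ 3 mod 8 ⇒ (2|115)^5 = -1]
  = 1    [(1|115) = 1]

1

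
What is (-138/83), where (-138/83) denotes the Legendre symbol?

Reduce the numerator: -138 ≡ 28 (mod 83), so (-138/83) = (28/83).
Factor out 2: 28 = 2^2·7. Since 83 ≡ 3 (mod 8), (2/83) = -1, and (2/83)^2 = +1. Now have (7/83).
Both 7 ≡ 3 and 83 ≡ 3 (mod 4), so reciprocity gives (7/83) = -(83/7). Reduce: 83 ≡ 6 (mod 7). Now have -(6/7).
Factor out 2: 6 = 2·3. Since 7 ≡ 7 (mod 8), (2/7) = +1. Now have -(3/7).
Both 3 ≡ 3 and 7 ≡ 3 (mod 4), so reciprocity gives (3/7) = -(7/3). Reduce: 7 ≡ 1 (mod 3). Now have (1/3).
(1/3) = 1. Collecting the sign factors: 1.

1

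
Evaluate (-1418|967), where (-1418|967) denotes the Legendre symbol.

1

(-1418|967)
  = (516|967)    [-1418 ≡ 516 mod 967]
  = (129|967)    [967 ≡ 7 mod 8 ⇒ (2|967)^2 = +1]
  = (967|129)    [QR: 129 ≡ 1 mod 4, sign kept]
  = (64|129)    [967 ≡ 64 mod 129]
  = (1|129)    [129 ≡ 1 mod 8 ⇒ (2|129)^6 = +1]
  = 1    [(1|129) = 1]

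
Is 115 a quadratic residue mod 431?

Both 115 ≡ 3 and 431 ≡ 3 (mod 4), so reciprocity gives (115/431) = -(431/115). Reduce: 431 ≡ 86 (mod 115). Now have -(86/115).
Factor out 2: 86 = 2·43. Since 115 ≡ 3 (mod 8), (2/115) = -1. Now have (43/115).
Both 43 ≡ 3 and 115 ≡ 3 (mod 4), so reciprocity gives (43/115) = -(115/43). Reduce: 115 ≡ 29 (mod 43). Now have -(29/43).
29 ≡ 1 (mod 4), so quadratic reciprocity gives (29/43) = (43/29). Reduce: 43 ≡ 14 (mod 29). Now have -(14/29).
Factor out 2: 14 = 2·7. Since 29 ≡ 5 (mod 8), (2/29) = -1. Now have (7/29).
29 ≡ 1 (mod 4), so quadratic reciprocity gives (7/29) = (29/7). Reduce: 29 ≡ 1 (mod 7). Now have (1/7).
(1/7) = 1. Collecting the sign factors: 1.
(115/431) = 1, and 431 is prime, so 115 is a quadratic residue mod 431.

yes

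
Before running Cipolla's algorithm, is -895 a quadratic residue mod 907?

no

(-895/907)
  = (12/907)    [-895 ≡ 12 mod 907]
  = (3/907)    [907 ≡ 3 mod 8 ⇒ (2/907)^2 = +1]
  = -(907/3)    [QR: both ≡ 3 mod 4, sign flips]
  = -(1/3)    [907 ≡ 1 mod 3]
  = -1    [(1/3) = 1]
The Legendre symbol is -1, so x^2 ≡ -895 (mod 907) has no solution.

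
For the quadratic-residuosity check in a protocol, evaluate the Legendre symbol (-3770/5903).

(-3770/5903)
  = (2133/5903)    [-3770 ≡ 2133 mod 5903]
  = (5903/2133)    [QR: 2133 ≡ 1 mod 4, sign kept]
  = (1637/2133)    [5903 ≡ 1637 mod 2133]
  = (2133/1637)    [QR: 1637 ≡ 1 mod 4, sign kept]
  = (496/1637)    [2133 ≡ 496 mod 1637]
  = (31/1637)    [1637 ≡ 5 mod 8 ⇒ (2/1637)^4 = +1]
  = (1637/31)    [QR: 1637 ≡ 1 mod 4, sign kept]
  = (25/31)    [1637 ≡ 25 mod 31]
  = (31/25)    [QR: 25 ≡ 1 mod 4, sign kept]
  = (6/25)    [31 ≡ 6 mod 25]
  = (3/25)    [25 ≡ 1 mod 8 ⇒ (2/25) = +1]
  = (25/3)    [QR: 25 ≡ 1 mod 4, sign kept]
  = (1/3)    [25 ≡ 1 mod 3]
  = 1    [(1/3) = 1]

1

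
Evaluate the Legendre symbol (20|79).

Factor out 2: 20 = 2^2·5. Since 79 ≡ 7 (mod 8), (2|79) = +1, and (2|79)^2 = +1. Now have (5|79).
5 ≡ 1 (mod 4), so quadratic reciprocity gives (5|79) = (79|5). Reduce: 79 ≡ 4 (mod 5). Now have (4|5).
Factor out 2: 4 = 2^2. Since 5 ≡ 5 (mod 8), (2|5) = -1, and (2|5)^2 = +1. Now have (1|5).
(1|5) = 1. Collecting the sign factors: 1.

1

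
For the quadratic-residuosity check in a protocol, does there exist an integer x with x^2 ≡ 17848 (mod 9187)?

yes

(17848/9187)
  = (8661/9187)    [17848 ≡ 8661 mod 9187]
  = (9187/8661)    [QR: 8661 ≡ 1 mod 4, sign kept]
  = (526/8661)    [9187 ≡ 526 mod 8661]
  = -(263/8661)    [8661 ≡ 5 mod 8 ⇒ (2/8661) = -1]
  = -(8661/263)    [QR: 8661 ≡ 1 mod 4, sign kept]
  = -(245/263)    [8661 ≡ 245 mod 263]
  = -(263/245)    [QR: 245 ≡ 1 mod 4, sign kept]
  = -(18/245)    [263 ≡ 18 mod 245]
  = (9/245)    [245 ≡ 5 mod 8 ⇒ (2/245) = -1]
  = (245/9)    [QR: 9 ≡ 1 mod 4, sign kept]
  = (2/9)    [245 ≡ 2 mod 9]
  = (1/9)    [9 ≡ 1 mod 8 ⇒ (2/9) = +1]
  = 1    [(1/9) = 1]
The Legendre symbol is 1, so x^2 ≡ 17848 (mod 9187) has solution.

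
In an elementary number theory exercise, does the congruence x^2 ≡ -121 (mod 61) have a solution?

Reduce the numerator: -121 ≡ 1 (mod 61), so (-121/61) = (1/61).
(1/61) = 1. Collecting the sign factors: 1.
(-121/61) = 1, and 61 is prime, so -121 is a quadratic residue mod 61.

yes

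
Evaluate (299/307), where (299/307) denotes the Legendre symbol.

(299/307)
  = -(307/299)    [QR: both ≡ 3 mod 4, sign flips]
  = -(8/299)    [307 ≡ 8 mod 299]
  = (1/299)    [299 ≡ 3 mod 8 ⇒ (2/299)^3 = -1]
  = 1    [(1/299) = 1]

1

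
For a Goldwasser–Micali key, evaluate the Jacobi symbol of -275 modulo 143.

0

(-275 / 143)
  = (11 / 143)    [-275 ≡ 11 mod 143]
  = -(143 / 11)    [QR: both ≡ 3 mod 4, sign flips]
  = -(0 / 11)    [143 ≡ 0 mod 11]
  = 0    [numerator 0, gcd > 1]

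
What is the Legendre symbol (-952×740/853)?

By multiplicativity, (-952·740/853) = (-952/853)·(740/853).
First factor (-952/853):
(-952/853)
  = (754/853)    [-952 ≡ 754 mod 853]
  = -(377/853)    [853 ≡ 5 mod 8 ⇒ (2/853) = -1]
  = -(853/377)    [QR: 377 ≡ 1 mod 4, sign kept]
  = -(99/377)    [853 ≡ 99 mod 377]
  = -(377/99)    [QR: 377 ≡ 1 mod 4, sign kept]
  = -(80/99)    [377 ≡ 80 mod 99]
  = -(5/99)    [99 ≡ 3 mod 8 ⇒ (2/99)^4 = +1]
  = -(99/5)    [QR: 5 ≡ 1 mod 4, sign kept]
  = -(4/5)    [99 ≡ 4 mod 5]
  = -(1/5)    [5 ≡ 5 mod 8 ⇒ (2/5)^2 = +1]
  = -1    [(1/5) = 1]
Second factor (740/853):
(740/853)
  = (185/853)    [853 ≡ 5 mod 8 ⇒ (2/853)^2 = +1]
  = (853/185)    [QR: 185 ≡ 1 mod 4, sign kept]
  = (113/185)    [853 ≡ 113 mod 185]
  = (185/113)    [QR: 113 ≡ 1 mod 4, sign kept]
  = (72/113)    [185 ≡ 72 mod 113]
  = (9/113)    [113 ≡ 1 mod 8 ⇒ (2/113)^3 = +1]
  = (113/9)    [QR: 9 ≡ 1 mod 4, sign kept]
  = (5/9)    [113 ≡ 5 mod 9]
  = (9/5)    [QR: 5 ≡ 1 mod 4, sign kept]
  = (4/5)    [9 ≡ 4 mod 5]
  = (1/5)    [5 ≡ 5 mod 8 ⇒ (2/5)^2 = +1]
  = 1    [(1/5) = 1]
Product: (-1)·(1) = -1.

-1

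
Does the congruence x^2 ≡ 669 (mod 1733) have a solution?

669 ≡ 1 (mod 4), so quadratic reciprocity gives (669|1733) = (1733|669). Reduce: 1733 ≡ 395 (mod 669). Now have (395|669).
669 ≡ 1 (mod 4), so quadratic reciprocity gives (395|669) = (669|395). Reduce: 669 ≡ 274 (mod 395). Now have (274|395).
Factor out 2: 274 = 2·137. Since 395 ≡ 3 (mod 8), (2|395) = -1. Now have -(137|395).
137 ≡ 1 (mod 4), so quadratic reciprocity gives (137|395) = (395|137). Reduce: 395 ≡ 121 (mod 137). Now have -(121|137).
121 ≡ 1 (mod 4), so quadratic reciprocity gives (121|137) = (137|121). Reduce: 137 ≡ 16 (mod 121). Now have -(16|121).
Factor out 2: 16 = 2^4. Since 121 ≡ 1 (mod 8), (2|121) = +1, and (2|121)^4 = +1. Now have -(1|121).
(1|121) = 1. Collecting the sign factors: -1.
The Legendre symbol is -1, so x^2 ≡ 669 (mod 1733) has no solution.

no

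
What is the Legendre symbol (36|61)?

(36|61)
  = (9|61)    [61 ≡ 5 mod 8 ⇒ (2|61)^2 = +1]
  = (61|9)    [QR: 9 ≡ 1 mod 4, sign kept]
  = (7|9)    [61 ≡ 7 mod 9]
  = (9|7)    [QR: 9 ≡ 1 mod 4, sign kept]
  = (2|7)    [9 ≡ 2 mod 7]
  = (1|7)    [7 ≡ 7 mod 8 ⇒ (2|7) = +1]
  = 1    [(1|7) = 1]

1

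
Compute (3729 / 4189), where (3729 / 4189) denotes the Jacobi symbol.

3729 ≡ 1 (mod 4), so quadratic reciprocity gives (3729 / 4189) = (4189 / 3729). Reduce: 4189 ≡ 460 (mod 3729). Now have (460 / 3729).
Factor out 2: 460 = 2^2·115. Since 3729 ≡ 1 (mod 8), (2 / 3729) = +1, and (2 / 3729)^2 = +1. Now have (115 / 3729).
3729 ≡ 1 (mod 4), so quadratic reciprocity gives (115 / 3729) = (3729 / 115). Reduce: 3729 ≡ 49 (mod 115). Now have (49 / 115).
49 ≡ 1 (mod 4), so quadratic reciprocity gives (49 / 115) = (115 / 49). Reduce: 115 ≡ 17 (mod 49). Now have (17 / 49).
17 ≡ 1 (mod 4), so quadratic reciprocity gives (17 / 49) = (49 / 17). Reduce: 49 ≡ 15 (mod 17). Now have (15 / 17).
17 ≡ 1 (mod 4), so quadratic reciprocity gives (15 / 17) = (17 / 15). Reduce: 17 ≡ 2 (mod 15). Now have (2 / 15).
Factor out 2: 2 = 2. Since 15 ≡ 7 (mod 8), (2 / 15) = +1. Now have (1 / 15).
(1 / 15) = 1. Collecting the sign factors: 1.

1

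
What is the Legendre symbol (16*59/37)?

-1

By multiplicativity, (16·59/37) = (16/37)·(59/37).
First factor (16/37):
Factor out 2: 16 = 2^4. Since 37 ≡ 5 (mod 8), (2/37) = -1, and (2/37)^4 = +1. Now have (1/37).
(1/37) = 1. Collecting the sign factors: 1.
Second factor (59/37):
Reduce the numerator: 59 ≡ 22 (mod 37), so (59/37) = (22/37).
Factor out 2: 22 = 2·11. Since 37 ≡ 5 (mod 8), (2/37) = -1. Now have -(11/37).
37 ≡ 1 (mod 4), so quadratic reciprocity gives (11/37) = (37/11). Reduce: 37 ≡ 4 (mod 11). Now have -(4/11).
Factor out 2: 4 = 2^2. Since 11 ≡ 3 (mod 8), (2/11) = -1, and (2/11)^2 = +1. Now have -(1/11).
(1/11) = 1. Collecting the sign factors: -1.
Product: (1)·(-1) = -1.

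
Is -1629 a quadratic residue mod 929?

(-1629/929)
  = (1629/929)    [929 ≡ 1 mod 4 ⇒ (-1/929) = +1]
  = (700/929)    [1629 ≡ 700 mod 929]
  = (175/929)    [929 ≡ 1 mod 8 ⇒ (2/929)^2 = +1]
  = (929/175)    [QR: 929 ≡ 1 mod 4, sign kept]
  = (54/175)    [929 ≡ 54 mod 175]
  = (27/175)    [175 ≡ 7 mod 8 ⇒ (2/175) = +1]
  = -(175/27)    [QR: both ≡ 3 mod 4, sign flips]
  = -(13/27)    [175 ≡ 13 mod 27]
  = -(27/13)    [QR: 13 ≡ 1 mod 4, sign kept]
  = -(1/13)    [27 ≡ 1 mod 13]
  = -1    [(1/13) = 1]
(-1629/929) = -1, and 929 is prime, so -1629 is not a quadratic residue mod 929.

no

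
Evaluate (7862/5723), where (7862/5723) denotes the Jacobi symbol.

-1

Reduce the numerator: 7862 ≡ 2139 (mod 5723), so (7862/5723) = (2139/5723).
Both 2139 ≡ 3 and 5723 ≡ 3 (mod 4), so reciprocity gives (2139/5723) = -(5723/2139). Reduce: 5723 ≡ 1445 (mod 2139). Now have -(1445/2139).
1445 ≡ 1 (mod 4), so quadratic reciprocity gives (1445/2139) = (2139/1445). Reduce: 2139 ≡ 694 (mod 1445). Now have -(694/1445).
Factor out 2: 694 = 2·347. Since 1445 ≡ 5 (mod 8), (2/1445) = -1. Now have (347/1445).
1445 ≡ 1 (mod 4), so quadratic reciprocity gives (347/1445) = (1445/347). Reduce: 1445 ≡ 57 (mod 347). Now have (57/347).
57 ≡ 1 (mod 4), so quadratic reciprocity gives (57/347) = (347/57). Reduce: 347 ≡ 5 (mod 57). Now have (5/57).
5 ≡ 1 (mod 4), so quadratic reciprocity gives (5/57) = (57/5). Reduce: 57 ≡ 2 (mod 5). Now have (2/5).
Factor out 2: 2 = 2. Since 5 ≡ 5 (mod 8), (2/5) = -1. Now have -(1/5).
(1/5) = 1. Collecting the sign factors: -1.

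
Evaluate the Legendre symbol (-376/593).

(-376/593)
  = (217/593)    [-376 ≡ 217 mod 593]
  = (593/217)    [QR: 217 ≡ 1 mod 4, sign kept]
  = (159/217)    [593 ≡ 159 mod 217]
  = (217/159)    [QR: 217 ≡ 1 mod 4, sign kept]
  = (58/159)    [217 ≡ 58 mod 159]
  = (29/159)    [159 ≡ 7 mod 8 ⇒ (2/159) = +1]
  = (159/29)    [QR: 29 ≡ 1 mod 4, sign kept]
  = (14/29)    [159 ≡ 14 mod 29]
  = -(7/29)    [29 ≡ 5 mod 8 ⇒ (2/29) = -1]
  = -(29/7)    [QR: 29 ≡ 1 mod 4, sign kept]
  = -(1/7)    [29 ≡ 1 mod 7]
  = -1    [(1/7) = 1]

-1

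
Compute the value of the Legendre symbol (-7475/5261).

-1

(-7475/5261)
  = (7475/5261)    [5261 ≡ 1 mod 4 ⇒ (-1/5261) = +1]
  = (2214/5261)    [7475 ≡ 2214 mod 5261]
  = -(1107/5261)    [5261 ≡ 5 mod 8 ⇒ (2/5261) = -1]
  = -(5261/1107)    [QR: 5261 ≡ 1 mod 4, sign kept]
  = -(833/1107)    [5261 ≡ 833 mod 1107]
  = -(1107/833)    [QR: 833 ≡ 1 mod 4, sign kept]
  = -(274/833)    [1107 ≡ 274 mod 833]
  = -(137/833)    [833 ≡ 1 mod 8 ⇒ (2/833) = +1]
  = -(833/137)    [QR: 137 ≡ 1 mod 4, sign kept]
  = -(11/137)    [833 ≡ 11 mod 137]
  = -(137/11)    [QR: 137 ≡ 1 mod 4, sign kept]
  = -(5/11)    [137 ≡ 5 mod 11]
  = -(11/5)    [QR: 5 ≡ 1 mod 4, sign kept]
  = -(1/5)    [11 ≡ 1 mod 5]
  = -1    [(1/5) = 1]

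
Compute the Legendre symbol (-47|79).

(-47|79)
  = (32|79)    [-47 ≡ 32 mod 79]
  = (1|79)    [79 ≡ 7 mod 8 ⇒ (2|79)^5 = +1]
  = 1    [(1|79) = 1]

1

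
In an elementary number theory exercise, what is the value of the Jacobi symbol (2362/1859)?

Reduce the numerator: 2362 ≡ 503 (mod 1859), so (2362/1859) = (503/1859).
Both 503 ≡ 3 and 1859 ≡ 3 (mod 4), so reciprocity gives (503/1859) = -(1859/503). Reduce: 1859 ≡ 350 (mod 503). Now have -(350/503).
Factor out 2: 350 = 2·175. Since 503 ≡ 7 (mod 8), (2/503) = +1. Now have -(175/503).
Both 175 ≡ 3 and 503 ≡ 3 (mod 4), so reciprocity gives (175/503) = -(503/175). Reduce: 503 ≡ 153 (mod 175). Now have (153/175).
153 ≡ 1 (mod 4), so quadratic reciprocity gives (153/175) = (175/153). Reduce: 175 ≡ 22 (mod 153). Now have (22/153).
Factor out 2: 22 = 2·11. Since 153 ≡ 1 (mod 8), (2/153) = +1. Now have (11/153).
153 ≡ 1 (mod 4), so quadratic reciprocity gives (11/153) = (153/11). Reduce: 153 ≡ 10 (mod 11). Now have (10/11).
Factor out 2: 10 = 2·5. Since 11 ≡ 3 (mod 8), (2/11) = -1. Now have -(5/11).
5 ≡ 1 (mod 4), so quadratic reciprocity gives (5/11) = (11/5). Reduce: 11 ≡ 1 (mod 5). Now have -(1/5).
(1/5) = 1. Collecting the sign factors: -1.

-1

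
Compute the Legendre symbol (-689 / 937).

1

(-689 / 937)
  = (689 / 937)    [937 ≡ 1 mod 4 ⇒ (-1 / 937) = +1]
  = (937 / 689)    [QR: 689 ≡ 1 mod 4, sign kept]
  = (248 / 689)    [937 ≡ 248 mod 689]
  = (31 / 689)    [689 ≡ 1 mod 8 ⇒ (2 / 689)^3 = +1]
  = (689 / 31)    [QR: 689 ≡ 1 mod 4, sign kept]
  = (7 / 31)    [689 ≡ 7 mod 31]
  = -(31 / 7)    [QR: both ≡ 3 mod 4, sign flips]
  = -(3 / 7)    [31 ≡ 3 mod 7]
  = (7 / 3)    [QR: both ≡ 3 mod 4, sign flips]
  = (1 / 3)    [7 ≡ 1 mod 3]
  = 1    [(1 / 3) = 1]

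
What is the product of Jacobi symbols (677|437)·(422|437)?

By multiplicativity, (677·422|437) = (677|437)·(422|437).
First factor (677|437):
Reduce the numerator: 677 ≡ 240 (mod 437), so (677|437) = (240|437).
Factor out 2: 240 = 2^4·15. Since 437 ≡ 5 (mod 8), (2|437) = -1, and (2|437)^4 = +1. Now have (15|437).
437 ≡ 1 (mod 4), so quadratic reciprocity gives (15|437) = (437|15). Reduce: 437 ≡ 2 (mod 15). Now have (2|15).
Factor out 2: 2 = 2. Since 15 ≡ 7 (mod 8), (2|15) = +1. Now have (1|15).
(1|15) = 1. Collecting the sign factors: 1.
Second factor (422|437):
Factor out 2: 422 = 2·211. Since 437 ≡ 5 (mod 8), (2|437) = -1. Now have -(211|437).
437 ≡ 1 (mod 4), so quadratic reciprocity gives (211|437) = (437|211). Reduce: 437 ≡ 15 (mod 211). Now have -(15|211).
Both 15 ≡ 3 and 211 ≡ 3 (mod 4), so reciprocity gives (15|211) = -(211|15). Reduce: 211 ≡ 1 (mod 15). Now have (1|15).
(1|15) = 1. Collecting the sign factors: 1.
Product: (1)·(1) = 1.

1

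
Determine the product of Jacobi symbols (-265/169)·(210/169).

1

By multiplicativity, (-265·210/169) = (-265/169)·(210/169).
First factor (-265/169):
Pull out -1: (-265/169) = (-1/169)·(265/169). Since 169 ≡ 1 (mod 4), (-1/169) = +1. Now have (265/169).
Reduce the numerator: 265 ≡ 96 (mod 169), so (265/169) = (96/169).
Factor out 2: 96 = 2^5·3. Since 169 ≡ 1 (mod 8), (2/169) = +1, and (2/169)^5 = +1. Now have (3/169).
169 ≡ 1 (mod 4), so quadratic reciprocity gives (3/169) = (169/3). Reduce: 169 ≡ 1 (mod 3). Now have (1/3).
(1/3) = 1. Collecting the sign factors: 1.
Second factor (210/169):
Reduce the numerator: 210 ≡ 41 (mod 169), so (210/169) = (41/169).
41 ≡ 1 (mod 4), so quadratic reciprocity gives (41/169) = (169/41). Reduce: 169 ≡ 5 (mod 41). Now have (5/41).
5 ≡ 1 (mod 4), so quadratic reciprocity gives (5/41) = (41/5). Reduce: 41 ≡ 1 (mod 5). Now have (1/5).
(1/5) = 1. Collecting the sign factors: 1.
Product: (1)·(1) = 1.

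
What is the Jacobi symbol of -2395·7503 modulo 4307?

-1

By multiplicativity, (-2395·7503/4307) = (-2395/4307)·(7503/4307).
First factor (-2395/4307):
(-2395/4307)
  = (1912/4307)    [-2395 ≡ 1912 mod 4307]
  = -(239/4307)    [4307 ≡ 3 mod 8 ⇒ (2/4307)^3 = -1]
  = (4307/239)    [QR: both ≡ 3 mod 4, sign flips]
  = (5/239)    [4307 ≡ 5 mod 239]
  = (239/5)    [QR: 5 ≡ 1 mod 4, sign kept]
  = (4/5)    [239 ≡ 4 mod 5]
  = (1/5)    [5 ≡ 5 mod 8 ⇒ (2/5)^2 = +1]
  = 1    [(1/5) = 1]
Second factor (7503/4307):
(7503/4307)
  = (3196/4307)    [7503 ≡ 3196 mod 4307]
  = (799/4307)    [4307 ≡ 3 mod 8 ⇒ (2/4307)^2 = +1]
  = -(4307/799)    [QR: both ≡ 3 mod 4, sign flips]
  = -(312/799)    [4307 ≡ 312 mod 799]
  = -(39/799)    [799 ≡ 7 mod 8 ⇒ (2/799)^3 = +1]
  = (799/39)    [QR: both ≡ 3 mod 4, sign flips]
  = (19/39)    [799 ≡ 19 mod 39]
  = -(39/19)    [QR: both ≡ 3 mod 4, sign flips]
  = -(1/19)    [39 ≡ 1 mod 19]
  = -1    [(1/19) = 1]
Product: (1)·(-1) = -1.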